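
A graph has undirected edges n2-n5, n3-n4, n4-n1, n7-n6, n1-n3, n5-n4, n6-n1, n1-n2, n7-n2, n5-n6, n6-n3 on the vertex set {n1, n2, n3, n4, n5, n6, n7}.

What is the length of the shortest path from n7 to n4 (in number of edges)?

3

Distance 0: n7.
Distance 1: n2, n6.
Distance 2: n1, n3, n5.
Distance 3: n4 — contains n4.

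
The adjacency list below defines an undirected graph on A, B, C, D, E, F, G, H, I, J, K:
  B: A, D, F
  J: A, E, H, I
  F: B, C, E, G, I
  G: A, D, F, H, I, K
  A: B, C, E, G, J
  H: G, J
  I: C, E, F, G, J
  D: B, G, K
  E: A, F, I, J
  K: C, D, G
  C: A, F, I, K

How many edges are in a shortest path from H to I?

2

Distance 0: H.
Distance 1: G, J.
Distance 2: A, D, E, F, I, K — contains I.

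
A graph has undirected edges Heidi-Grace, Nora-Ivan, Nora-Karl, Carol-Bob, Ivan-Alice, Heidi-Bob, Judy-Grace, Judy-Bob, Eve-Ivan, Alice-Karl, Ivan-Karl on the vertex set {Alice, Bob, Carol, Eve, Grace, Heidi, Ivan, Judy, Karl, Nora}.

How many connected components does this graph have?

From Alice: component {Alice, Eve, Ivan, Karl, Nora}.
From Bob: component {Bob, Carol, Grace, Heidi, Judy}.
That's 2 components.

2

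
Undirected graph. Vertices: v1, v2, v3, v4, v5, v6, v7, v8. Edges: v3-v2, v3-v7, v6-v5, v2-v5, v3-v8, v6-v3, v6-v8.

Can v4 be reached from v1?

No

v1 has no edges, so nothing is reachable from it.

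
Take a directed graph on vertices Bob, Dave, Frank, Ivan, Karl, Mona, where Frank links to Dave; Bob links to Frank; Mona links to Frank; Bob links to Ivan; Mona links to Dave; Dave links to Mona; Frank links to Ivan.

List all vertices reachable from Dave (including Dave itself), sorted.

Dave, Frank, Ivan, Mona

Start at Dave.
Its neighbours: Mona.
Then their neighbours: Frank.
Then next layer: Ivan.
Nothing further is reachable.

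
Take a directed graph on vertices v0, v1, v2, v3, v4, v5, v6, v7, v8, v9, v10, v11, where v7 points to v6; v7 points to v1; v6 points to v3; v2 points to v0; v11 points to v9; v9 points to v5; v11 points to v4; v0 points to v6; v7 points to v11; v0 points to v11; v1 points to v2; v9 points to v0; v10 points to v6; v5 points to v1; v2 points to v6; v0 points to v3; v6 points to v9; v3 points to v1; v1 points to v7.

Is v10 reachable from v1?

Explore from v1.
Distance 1: reach v2, v7.
Distance 2: reach v0, v6, v11.
Distance 3: reach v3, v4, v9.
Distance 4: reach v5.
The search from v1 is exhausted; no directed path reaches v10.

No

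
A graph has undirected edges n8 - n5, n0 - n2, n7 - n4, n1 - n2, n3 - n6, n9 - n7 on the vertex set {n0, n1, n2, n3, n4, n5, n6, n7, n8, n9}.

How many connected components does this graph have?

4

From n0: component {n0, n1, n2}.
From n3: component {n3, n6}.
From n4: component {n4, n7, n9}.
From n5: component {n5, n8}.
That's 4 components.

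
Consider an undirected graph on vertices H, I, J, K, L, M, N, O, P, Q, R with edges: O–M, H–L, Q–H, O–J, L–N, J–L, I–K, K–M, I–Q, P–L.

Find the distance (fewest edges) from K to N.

5

Distance 0: K.
Distance 1: I, M.
Distance 2: O, Q.
Distance 3: H, J.
Distance 4: L.
Distance 5: N, P — contains N.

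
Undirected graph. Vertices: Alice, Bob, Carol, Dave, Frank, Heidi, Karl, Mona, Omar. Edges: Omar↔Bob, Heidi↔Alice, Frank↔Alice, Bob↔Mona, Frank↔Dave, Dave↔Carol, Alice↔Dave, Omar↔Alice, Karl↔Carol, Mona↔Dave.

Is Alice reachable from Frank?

Yes

Explore from Frank.
Distance 1: reach Alice, Dave.
Found Alice.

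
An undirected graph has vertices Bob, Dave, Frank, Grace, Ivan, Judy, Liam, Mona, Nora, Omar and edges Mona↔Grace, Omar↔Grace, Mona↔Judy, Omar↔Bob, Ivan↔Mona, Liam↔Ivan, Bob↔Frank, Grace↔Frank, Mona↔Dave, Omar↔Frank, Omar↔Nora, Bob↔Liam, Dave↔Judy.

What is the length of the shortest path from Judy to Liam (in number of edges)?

3

Distance 0: Judy.
Distance 1: Dave, Mona.
Distance 2: Grace, Ivan.
Distance 3: Frank, Liam, Omar — contains Liam.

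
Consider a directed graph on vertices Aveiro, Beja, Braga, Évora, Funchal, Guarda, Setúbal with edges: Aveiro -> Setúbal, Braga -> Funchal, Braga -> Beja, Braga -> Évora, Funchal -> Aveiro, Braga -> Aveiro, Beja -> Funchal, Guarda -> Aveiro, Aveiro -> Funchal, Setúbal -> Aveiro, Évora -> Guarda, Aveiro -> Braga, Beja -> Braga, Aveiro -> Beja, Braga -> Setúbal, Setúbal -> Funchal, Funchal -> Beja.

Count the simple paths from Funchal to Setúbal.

6

Funchal→Aveiro→Beja→Braga→Setúbal
Funchal→Aveiro→Braga→Setúbal
Funchal→Aveiro→Setúbal
Funchal→Beja→Braga→Aveiro→Setúbal
Funchal→Beja→Braga→Évora→Guarda→Aveiro→Setúbal
Funchal→Beja→Braga→Setúbal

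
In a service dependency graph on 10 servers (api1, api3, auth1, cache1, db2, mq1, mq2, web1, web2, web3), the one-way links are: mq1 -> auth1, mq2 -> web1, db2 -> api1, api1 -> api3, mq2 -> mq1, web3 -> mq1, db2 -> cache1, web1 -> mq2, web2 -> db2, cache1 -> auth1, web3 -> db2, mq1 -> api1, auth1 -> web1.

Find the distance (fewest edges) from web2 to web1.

Distance 0: web2.
Distance 1: db2.
Distance 2: api1, cache1.
Distance 3: api3, auth1.
Distance 4: web1 — contains web1.

4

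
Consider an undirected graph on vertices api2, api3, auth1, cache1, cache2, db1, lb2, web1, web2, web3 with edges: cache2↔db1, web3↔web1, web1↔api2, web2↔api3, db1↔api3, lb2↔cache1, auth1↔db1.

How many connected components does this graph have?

From api2: component {api2, web1, web3}.
From api3: component {api3, auth1, cache2, db1, web2}.
From cache1: component {cache1, lb2}.
That's 3 components.

3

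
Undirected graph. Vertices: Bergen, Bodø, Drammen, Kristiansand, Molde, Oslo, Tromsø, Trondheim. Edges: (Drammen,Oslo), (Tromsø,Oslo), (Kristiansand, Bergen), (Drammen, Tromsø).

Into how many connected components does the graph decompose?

From Bergen: component {Bergen, Kristiansand}.
From Bodø: component {Bodø}.
From Drammen: component {Drammen, Oslo, Tromsø}.
From Molde: component {Molde}.
From Trondheim: component {Trondheim}.
That's 5 components.

5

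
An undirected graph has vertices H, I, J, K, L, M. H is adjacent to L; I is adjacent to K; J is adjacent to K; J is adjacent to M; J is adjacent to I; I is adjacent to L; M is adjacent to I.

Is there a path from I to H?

Yes

Explore from I.
Distance 1: reach J, K, L, M.
Distance 2: reach H.
Found H.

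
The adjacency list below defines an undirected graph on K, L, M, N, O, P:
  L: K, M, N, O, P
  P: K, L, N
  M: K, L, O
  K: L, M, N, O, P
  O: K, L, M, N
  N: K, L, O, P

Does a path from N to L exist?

Explore from N.
Distance 1: reach K, L, O, P.
Found L.

Yes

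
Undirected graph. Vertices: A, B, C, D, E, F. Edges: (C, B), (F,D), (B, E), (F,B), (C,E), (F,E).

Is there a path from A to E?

No

A has no edges, so nothing is reachable from it.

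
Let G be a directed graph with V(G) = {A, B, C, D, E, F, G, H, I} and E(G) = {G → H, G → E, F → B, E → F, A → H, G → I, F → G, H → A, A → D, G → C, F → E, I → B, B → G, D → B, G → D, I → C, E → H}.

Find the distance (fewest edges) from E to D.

Distance 0: E.
Distance 1: F, H.
Distance 2: A, B, G.
Distance 3: C, D, I — contains D.

3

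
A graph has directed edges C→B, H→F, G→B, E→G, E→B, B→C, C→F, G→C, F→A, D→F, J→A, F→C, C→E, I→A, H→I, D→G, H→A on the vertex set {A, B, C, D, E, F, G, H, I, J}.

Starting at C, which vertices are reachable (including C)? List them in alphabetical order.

Start at C.
Its neighbours: B, E, F.
Then their neighbours: A, G.
Nothing further is reachable.

A, B, C, E, F, G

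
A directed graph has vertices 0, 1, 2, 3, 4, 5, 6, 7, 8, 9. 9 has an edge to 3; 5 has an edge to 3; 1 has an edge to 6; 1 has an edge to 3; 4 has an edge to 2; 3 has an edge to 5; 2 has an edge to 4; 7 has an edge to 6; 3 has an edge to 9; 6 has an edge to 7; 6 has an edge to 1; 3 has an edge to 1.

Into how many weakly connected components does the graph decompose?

From 0: component {0}.
From 1: component {1, 3, 5, 6, 7, 9}.
From 2: component {2, 4}.
From 8: component {8}.
That's 4 components.

4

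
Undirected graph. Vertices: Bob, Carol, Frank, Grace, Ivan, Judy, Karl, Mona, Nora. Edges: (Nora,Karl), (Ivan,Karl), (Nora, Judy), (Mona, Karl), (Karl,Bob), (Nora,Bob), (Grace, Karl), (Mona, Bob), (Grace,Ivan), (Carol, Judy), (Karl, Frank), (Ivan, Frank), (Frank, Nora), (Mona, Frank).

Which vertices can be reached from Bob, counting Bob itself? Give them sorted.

Bob, Carol, Frank, Grace, Ivan, Judy, Karl, Mona, Nora

Start at Bob.
Its neighbours: Karl, Mona, Nora.
Then their neighbours: Frank, Grace, Ivan, Judy.
Then next layer: Carol.
Every vertex is now reached.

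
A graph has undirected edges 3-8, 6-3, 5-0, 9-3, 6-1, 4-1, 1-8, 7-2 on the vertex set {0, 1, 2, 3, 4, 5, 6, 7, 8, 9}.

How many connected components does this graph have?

From 0: component {0, 5}.
From 1: component {1, 3, 4, 6, 8, 9}.
From 2: component {2, 7}.
That's 3 components.

3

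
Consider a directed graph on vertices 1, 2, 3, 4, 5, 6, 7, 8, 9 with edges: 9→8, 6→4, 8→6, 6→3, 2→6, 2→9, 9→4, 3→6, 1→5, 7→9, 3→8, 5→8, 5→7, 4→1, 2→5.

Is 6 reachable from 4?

Yes

Explore from 4.
Distance 1: reach 1.
Distance 2: reach 5.
Distance 3: reach 7, 8.
Distance 4: reach 6, 9.
Found 6.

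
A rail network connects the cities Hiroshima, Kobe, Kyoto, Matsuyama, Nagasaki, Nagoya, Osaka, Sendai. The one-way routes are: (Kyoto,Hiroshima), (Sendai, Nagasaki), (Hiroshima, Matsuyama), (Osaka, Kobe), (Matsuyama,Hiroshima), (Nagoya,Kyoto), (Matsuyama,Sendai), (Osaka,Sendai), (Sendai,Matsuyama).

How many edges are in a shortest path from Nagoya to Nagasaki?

Distance 0: Nagoya.
Distance 1: Kyoto.
Distance 2: Hiroshima.
Distance 3: Matsuyama.
Distance 4: Sendai.
Distance 5: Nagasaki — contains Nagasaki.

5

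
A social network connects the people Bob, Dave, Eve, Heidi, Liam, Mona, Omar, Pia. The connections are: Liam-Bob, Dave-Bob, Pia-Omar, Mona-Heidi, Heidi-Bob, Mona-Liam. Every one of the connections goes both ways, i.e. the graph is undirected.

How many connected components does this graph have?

3

From Bob: component {Bob, Dave, Heidi, Liam, Mona}.
From Eve: component {Eve}.
From Omar: component {Omar, Pia}.
That's 3 components.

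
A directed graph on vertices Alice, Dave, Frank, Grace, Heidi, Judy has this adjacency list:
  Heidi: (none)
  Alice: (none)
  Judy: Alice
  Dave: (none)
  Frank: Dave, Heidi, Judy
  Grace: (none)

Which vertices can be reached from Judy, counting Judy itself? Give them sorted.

Alice, Judy

Start at Judy.
Its neighbours: Alice.
Nothing further is reachable.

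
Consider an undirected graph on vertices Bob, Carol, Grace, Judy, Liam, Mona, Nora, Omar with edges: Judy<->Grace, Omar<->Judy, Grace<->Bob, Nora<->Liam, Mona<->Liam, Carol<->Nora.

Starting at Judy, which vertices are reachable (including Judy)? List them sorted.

Bob, Grace, Judy, Omar

Start at Judy.
Its neighbours: Grace, Omar.
Then their neighbours: Bob.
Nothing further is reachable.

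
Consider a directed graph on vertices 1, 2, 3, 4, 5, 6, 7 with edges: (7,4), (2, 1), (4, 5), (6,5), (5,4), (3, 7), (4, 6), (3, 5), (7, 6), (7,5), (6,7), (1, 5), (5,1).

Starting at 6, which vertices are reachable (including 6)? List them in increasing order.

Start at 6.
Its neighbours: 5, 7.
Then their neighbours: 1, 4.
Nothing further is reachable.

1, 4, 5, 6, 7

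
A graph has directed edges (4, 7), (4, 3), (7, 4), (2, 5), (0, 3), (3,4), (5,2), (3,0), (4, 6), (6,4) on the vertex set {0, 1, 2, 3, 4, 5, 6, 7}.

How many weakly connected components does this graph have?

From 0: component {0, 3, 4, 6, 7}.
From 1: component {1}.
From 2: component {2, 5}.
That's 3 components.

3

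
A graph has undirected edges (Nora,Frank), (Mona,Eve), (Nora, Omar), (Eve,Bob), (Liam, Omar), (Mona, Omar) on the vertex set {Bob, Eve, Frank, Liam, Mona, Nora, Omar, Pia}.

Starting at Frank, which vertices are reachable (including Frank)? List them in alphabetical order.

Start at Frank.
Its neighbours: Nora.
Then their neighbours: Omar.
Then next layer: Liam, Mona.
Then next layer: Eve.
Then next layer: Bob.
Nothing further is reachable.

Bob, Eve, Frank, Liam, Mona, Nora, Omar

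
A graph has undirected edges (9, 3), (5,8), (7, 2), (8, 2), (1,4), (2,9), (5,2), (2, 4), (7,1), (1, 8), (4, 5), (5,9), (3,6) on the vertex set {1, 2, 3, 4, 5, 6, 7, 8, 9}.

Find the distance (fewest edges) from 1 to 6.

Distance 0: 1.
Distance 1: 4, 7, 8.
Distance 2: 2, 5.
Distance 3: 9.
Distance 4: 3.
Distance 5: 6 — contains 6.

5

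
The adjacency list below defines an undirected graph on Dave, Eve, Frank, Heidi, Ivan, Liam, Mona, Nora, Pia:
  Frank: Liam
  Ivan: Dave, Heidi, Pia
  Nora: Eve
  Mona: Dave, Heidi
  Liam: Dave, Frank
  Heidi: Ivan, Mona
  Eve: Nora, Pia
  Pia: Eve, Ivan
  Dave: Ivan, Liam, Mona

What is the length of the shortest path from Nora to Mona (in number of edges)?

Distance 0: Nora.
Distance 1: Eve.
Distance 2: Pia.
Distance 3: Ivan.
Distance 4: Dave, Heidi.
Distance 5: Liam, Mona — contains Mona.

5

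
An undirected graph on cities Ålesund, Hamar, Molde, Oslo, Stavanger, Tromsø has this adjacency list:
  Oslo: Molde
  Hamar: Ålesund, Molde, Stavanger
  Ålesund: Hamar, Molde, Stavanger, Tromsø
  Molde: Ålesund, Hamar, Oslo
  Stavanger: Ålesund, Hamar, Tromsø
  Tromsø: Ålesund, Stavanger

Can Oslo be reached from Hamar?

Explore from Hamar.
Distance 1: reach Ålesund, Molde, Stavanger.
Distance 2: reach Oslo, Tromsø.
Found Oslo.

Yes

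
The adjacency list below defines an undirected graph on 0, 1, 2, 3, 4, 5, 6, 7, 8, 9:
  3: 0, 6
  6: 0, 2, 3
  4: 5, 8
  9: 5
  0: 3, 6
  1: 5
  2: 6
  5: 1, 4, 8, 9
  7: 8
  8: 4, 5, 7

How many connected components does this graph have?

From 0: component {0, 2, 3, 6}.
From 1: component {1, 4, 5, 7, 8, 9}.
That's 2 components.

2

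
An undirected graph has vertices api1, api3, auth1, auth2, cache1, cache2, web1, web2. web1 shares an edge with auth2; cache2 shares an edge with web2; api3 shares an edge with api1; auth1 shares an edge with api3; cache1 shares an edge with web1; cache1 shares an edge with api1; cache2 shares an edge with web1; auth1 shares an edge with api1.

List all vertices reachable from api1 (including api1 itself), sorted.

Start at api1.
Its neighbours: api3, auth1, cache1.
Then their neighbours: web1.
Then next layer: auth2, cache2.
Then next layer: web2.
Every vertex is now reached.

api1, api3, auth1, auth2, cache1, cache2, web1, web2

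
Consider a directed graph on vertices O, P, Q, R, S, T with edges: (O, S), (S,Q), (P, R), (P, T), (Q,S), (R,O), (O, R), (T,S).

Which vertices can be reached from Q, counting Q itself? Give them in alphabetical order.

Start at Q.
Its neighbours: S.
Nothing further is reachable.

Q, S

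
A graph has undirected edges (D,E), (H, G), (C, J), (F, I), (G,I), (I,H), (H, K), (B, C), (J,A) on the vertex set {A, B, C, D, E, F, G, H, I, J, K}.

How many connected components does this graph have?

From A: component {A, B, C, J}.
From D: component {D, E}.
From F: component {F, G, H, I, K}.
That's 3 components.

3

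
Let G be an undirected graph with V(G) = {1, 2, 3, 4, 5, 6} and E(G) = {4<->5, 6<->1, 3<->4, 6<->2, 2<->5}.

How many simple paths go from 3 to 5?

1

3–4–5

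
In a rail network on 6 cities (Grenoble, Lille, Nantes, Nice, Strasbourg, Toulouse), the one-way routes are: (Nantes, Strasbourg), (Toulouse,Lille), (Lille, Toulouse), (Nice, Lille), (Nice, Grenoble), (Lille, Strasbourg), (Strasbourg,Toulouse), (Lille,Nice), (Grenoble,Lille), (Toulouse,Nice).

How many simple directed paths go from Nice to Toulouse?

4

Nice→Grenoble→Lille→Strasbourg→Toulouse
Nice→Grenoble→Lille→Toulouse
Nice→Lille→Strasbourg→Toulouse
Nice→Lille→Toulouse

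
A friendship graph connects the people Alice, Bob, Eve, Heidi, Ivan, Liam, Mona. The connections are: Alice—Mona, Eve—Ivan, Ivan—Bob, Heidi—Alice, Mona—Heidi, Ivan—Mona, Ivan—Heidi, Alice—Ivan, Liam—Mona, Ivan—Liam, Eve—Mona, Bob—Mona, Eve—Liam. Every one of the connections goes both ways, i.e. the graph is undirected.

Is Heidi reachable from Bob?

Yes

Explore from Bob.
Distance 1: reach Ivan, Mona.
Distance 2: reach Alice, Eve, Heidi, Liam.
Found Heidi.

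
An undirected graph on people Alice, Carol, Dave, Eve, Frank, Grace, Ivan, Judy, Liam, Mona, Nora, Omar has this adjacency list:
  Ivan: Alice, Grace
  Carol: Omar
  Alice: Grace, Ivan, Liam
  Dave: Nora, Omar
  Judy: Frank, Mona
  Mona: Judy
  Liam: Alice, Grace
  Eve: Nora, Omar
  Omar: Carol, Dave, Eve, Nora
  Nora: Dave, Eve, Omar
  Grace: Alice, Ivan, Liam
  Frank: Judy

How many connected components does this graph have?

3

From Alice: component {Alice, Grace, Ivan, Liam}.
From Carol: component {Carol, Dave, Eve, Nora, Omar}.
From Frank: component {Frank, Judy, Mona}.
That's 3 components.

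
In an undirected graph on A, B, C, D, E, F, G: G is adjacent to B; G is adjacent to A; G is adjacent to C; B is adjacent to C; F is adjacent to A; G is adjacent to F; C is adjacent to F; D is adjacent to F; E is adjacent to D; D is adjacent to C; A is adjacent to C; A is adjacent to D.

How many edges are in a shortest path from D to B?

Distance 0: D.
Distance 1: A, C, E, F.
Distance 2: B, G — contains B.

2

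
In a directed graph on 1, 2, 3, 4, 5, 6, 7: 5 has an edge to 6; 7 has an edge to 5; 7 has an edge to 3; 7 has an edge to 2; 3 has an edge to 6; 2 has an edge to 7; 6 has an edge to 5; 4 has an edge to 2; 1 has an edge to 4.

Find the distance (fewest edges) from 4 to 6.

4

Distance 0: 4.
Distance 1: 2.
Distance 2: 7.
Distance 3: 3, 5.
Distance 4: 6 — contains 6.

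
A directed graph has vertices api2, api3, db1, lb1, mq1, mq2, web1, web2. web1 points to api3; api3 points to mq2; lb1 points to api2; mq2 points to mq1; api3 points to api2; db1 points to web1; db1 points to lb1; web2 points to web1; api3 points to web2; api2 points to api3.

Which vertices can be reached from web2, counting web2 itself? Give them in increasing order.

Start at web2.
Its neighbours: web1.
Then their neighbours: api3.
Then next layer: api2, mq2.
Then next layer: mq1.
Nothing further is reachable.

api2, api3, mq1, mq2, web1, web2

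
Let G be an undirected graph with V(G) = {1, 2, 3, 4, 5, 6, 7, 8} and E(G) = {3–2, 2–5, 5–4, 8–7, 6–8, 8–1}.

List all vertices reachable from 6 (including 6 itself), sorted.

1, 6, 7, 8

Start at 6.
Its neighbours: 8.
Then their neighbours: 1, 7.
Nothing further is reachable.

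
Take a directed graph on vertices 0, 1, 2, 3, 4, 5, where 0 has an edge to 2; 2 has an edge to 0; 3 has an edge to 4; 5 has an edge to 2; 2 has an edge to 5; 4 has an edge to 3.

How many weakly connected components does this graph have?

From 0: component {0, 2, 5}.
From 1: component {1}.
From 3: component {3, 4}.
That's 3 components.

3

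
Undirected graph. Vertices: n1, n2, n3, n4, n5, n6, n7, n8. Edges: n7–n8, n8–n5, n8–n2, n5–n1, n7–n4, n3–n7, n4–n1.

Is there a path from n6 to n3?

n6 has no edges, so nothing is reachable from it.

No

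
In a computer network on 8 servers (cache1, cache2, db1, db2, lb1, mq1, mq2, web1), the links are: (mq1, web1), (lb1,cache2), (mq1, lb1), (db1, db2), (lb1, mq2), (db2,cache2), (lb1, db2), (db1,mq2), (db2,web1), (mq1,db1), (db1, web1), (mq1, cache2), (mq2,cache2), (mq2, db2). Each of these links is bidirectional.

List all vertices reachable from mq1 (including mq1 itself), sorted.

Start at mq1.
Its neighbours: cache2, db1, lb1, web1.
Then their neighbours: db2, mq2.
Nothing further is reachable.

cache2, db1, db2, lb1, mq1, mq2, web1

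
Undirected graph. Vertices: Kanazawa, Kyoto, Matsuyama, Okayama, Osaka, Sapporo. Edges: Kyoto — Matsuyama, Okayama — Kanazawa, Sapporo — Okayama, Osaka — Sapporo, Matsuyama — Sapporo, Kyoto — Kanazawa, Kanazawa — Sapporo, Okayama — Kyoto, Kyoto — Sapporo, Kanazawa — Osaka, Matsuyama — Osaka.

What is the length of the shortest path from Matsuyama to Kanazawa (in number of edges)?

Distance 0: Matsuyama.
Distance 1: Kyoto, Osaka, Sapporo.
Distance 2: Kanazawa, Okayama — contains Kanazawa.

2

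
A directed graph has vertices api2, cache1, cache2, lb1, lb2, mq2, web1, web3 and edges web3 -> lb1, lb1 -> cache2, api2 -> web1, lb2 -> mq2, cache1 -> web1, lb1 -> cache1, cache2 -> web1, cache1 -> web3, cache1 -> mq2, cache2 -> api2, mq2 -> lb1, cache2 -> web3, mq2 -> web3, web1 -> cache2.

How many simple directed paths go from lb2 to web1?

lb2→mq2→lb1→cache1→web1
lb2→mq2→lb1→cache2→api2→web1
lb2→mq2→lb1→cache2→web1
lb2→mq2→web3→lb1→cache1→web1
lb2→mq2→web3→lb1→cache2→api2→web1
lb2→mq2→web3→lb1→cache2→web1

6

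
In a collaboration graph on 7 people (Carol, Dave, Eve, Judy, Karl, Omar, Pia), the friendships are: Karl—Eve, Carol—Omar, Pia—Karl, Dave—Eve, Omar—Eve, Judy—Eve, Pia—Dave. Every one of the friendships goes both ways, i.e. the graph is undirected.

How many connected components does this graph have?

From Carol: component {Carol, Dave, Eve, Judy, Karl, Omar, Pia}.
That's 1 component.

1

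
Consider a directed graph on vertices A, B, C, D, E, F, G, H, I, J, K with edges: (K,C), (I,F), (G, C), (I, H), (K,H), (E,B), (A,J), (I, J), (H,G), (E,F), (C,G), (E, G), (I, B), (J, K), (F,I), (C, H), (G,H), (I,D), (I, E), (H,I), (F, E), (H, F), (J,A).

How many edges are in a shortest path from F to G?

Distance 0: F.
Distance 1: E, I.
Distance 2: B, D, G, H, J — contains G.

2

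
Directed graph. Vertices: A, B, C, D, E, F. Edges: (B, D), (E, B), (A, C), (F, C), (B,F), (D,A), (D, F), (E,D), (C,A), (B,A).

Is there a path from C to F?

Explore from C.
Distance 1: reach A.
The search from C is exhausted; no directed path reaches F.

No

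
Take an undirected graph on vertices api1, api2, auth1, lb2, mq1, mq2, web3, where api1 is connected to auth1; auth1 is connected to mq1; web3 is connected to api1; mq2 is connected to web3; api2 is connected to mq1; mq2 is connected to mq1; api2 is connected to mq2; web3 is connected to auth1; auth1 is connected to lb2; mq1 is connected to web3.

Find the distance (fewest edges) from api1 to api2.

3

Distance 0: api1.
Distance 1: auth1, web3.
Distance 2: lb2, mq1, mq2.
Distance 3: api2 — contains api2.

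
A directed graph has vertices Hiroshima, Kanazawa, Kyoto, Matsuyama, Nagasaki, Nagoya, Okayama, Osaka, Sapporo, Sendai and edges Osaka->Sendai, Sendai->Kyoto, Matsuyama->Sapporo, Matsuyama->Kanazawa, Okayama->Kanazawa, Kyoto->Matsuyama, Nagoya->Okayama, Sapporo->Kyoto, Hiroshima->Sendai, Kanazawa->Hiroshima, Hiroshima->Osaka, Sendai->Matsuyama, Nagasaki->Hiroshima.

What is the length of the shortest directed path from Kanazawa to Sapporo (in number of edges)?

Distance 0: Kanazawa.
Distance 1: Hiroshima.
Distance 2: Osaka, Sendai.
Distance 3: Kyoto, Matsuyama.
Distance 4: Sapporo — contains Sapporo.

4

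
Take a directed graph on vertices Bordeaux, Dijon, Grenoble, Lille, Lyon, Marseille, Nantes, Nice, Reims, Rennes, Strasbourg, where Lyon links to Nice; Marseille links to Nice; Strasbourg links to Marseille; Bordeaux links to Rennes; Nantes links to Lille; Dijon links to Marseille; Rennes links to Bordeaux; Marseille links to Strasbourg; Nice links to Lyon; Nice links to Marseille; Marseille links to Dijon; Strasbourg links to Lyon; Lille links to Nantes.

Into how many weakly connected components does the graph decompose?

5

From Bordeaux: component {Bordeaux, Rennes}.
From Dijon: component {Dijon, Lyon, Marseille, Nice, Strasbourg}.
From Grenoble: component {Grenoble}.
From Lille: component {Lille, Nantes}.
From Reims: component {Reims}.
That's 5 components.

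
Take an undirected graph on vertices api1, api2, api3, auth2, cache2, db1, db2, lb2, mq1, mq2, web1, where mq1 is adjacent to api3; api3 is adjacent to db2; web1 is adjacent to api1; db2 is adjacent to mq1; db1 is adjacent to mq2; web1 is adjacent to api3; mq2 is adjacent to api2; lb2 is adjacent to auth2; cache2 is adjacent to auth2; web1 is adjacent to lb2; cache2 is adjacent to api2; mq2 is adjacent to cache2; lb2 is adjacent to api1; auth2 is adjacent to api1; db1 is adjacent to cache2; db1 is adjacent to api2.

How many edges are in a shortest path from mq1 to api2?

6

Distance 0: mq1.
Distance 1: api3, db2.
Distance 2: web1.
Distance 3: api1, lb2.
Distance 4: auth2.
Distance 5: cache2.
Distance 6: api2, db1, mq2 — contains api2.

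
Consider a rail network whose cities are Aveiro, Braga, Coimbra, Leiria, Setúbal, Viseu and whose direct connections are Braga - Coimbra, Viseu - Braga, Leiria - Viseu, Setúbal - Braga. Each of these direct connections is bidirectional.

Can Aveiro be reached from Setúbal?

Explore from Setúbal.
Distance 1: reach Braga.
Distance 2: reach Coimbra, Viseu.
Distance 3: reach Leiria.
The search is exhausted without reaching Aveiro; it lies in a different component.

No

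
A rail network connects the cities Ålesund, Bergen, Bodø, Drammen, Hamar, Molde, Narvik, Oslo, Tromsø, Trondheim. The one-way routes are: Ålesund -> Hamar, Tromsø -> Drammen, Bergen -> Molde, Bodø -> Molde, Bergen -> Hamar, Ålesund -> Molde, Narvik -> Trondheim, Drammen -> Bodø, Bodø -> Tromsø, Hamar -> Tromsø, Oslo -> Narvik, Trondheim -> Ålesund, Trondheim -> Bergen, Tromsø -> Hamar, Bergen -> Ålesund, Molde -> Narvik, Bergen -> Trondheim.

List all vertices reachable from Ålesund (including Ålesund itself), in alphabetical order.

Start at Ålesund.
Its neighbours: Hamar, Molde.
Then their neighbours: Narvik, Tromsø.
Then next layer: Drammen, Trondheim.
Then next layer: Bergen, Bodø.
Nothing further is reachable.

Ålesund, Bergen, Bodø, Drammen, Hamar, Molde, Narvik, Tromsø, Trondheim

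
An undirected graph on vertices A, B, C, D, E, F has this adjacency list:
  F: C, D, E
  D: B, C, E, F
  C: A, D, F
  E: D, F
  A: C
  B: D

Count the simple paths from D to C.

D–C
D–E–F–C
D–F–C

3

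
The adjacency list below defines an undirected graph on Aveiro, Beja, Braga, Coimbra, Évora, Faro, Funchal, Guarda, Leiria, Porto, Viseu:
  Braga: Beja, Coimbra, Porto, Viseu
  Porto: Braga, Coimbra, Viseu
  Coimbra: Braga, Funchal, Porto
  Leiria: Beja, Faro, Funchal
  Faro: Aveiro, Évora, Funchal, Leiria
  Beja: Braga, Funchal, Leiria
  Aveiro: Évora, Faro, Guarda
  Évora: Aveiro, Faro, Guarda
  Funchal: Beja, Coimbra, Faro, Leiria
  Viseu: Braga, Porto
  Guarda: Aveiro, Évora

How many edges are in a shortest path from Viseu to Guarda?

6

Distance 0: Viseu.
Distance 1: Braga, Porto.
Distance 2: Beja, Coimbra.
Distance 3: Funchal, Leiria.
Distance 4: Faro.
Distance 5: Aveiro, Évora.
Distance 6: Guarda — contains Guarda.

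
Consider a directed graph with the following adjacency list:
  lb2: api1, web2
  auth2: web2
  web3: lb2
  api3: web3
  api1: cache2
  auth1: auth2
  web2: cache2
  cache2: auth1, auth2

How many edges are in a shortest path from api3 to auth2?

Distance 0: api3.
Distance 1: web3.
Distance 2: lb2.
Distance 3: api1, web2.
Distance 4: cache2.
Distance 5: auth1, auth2 — contains auth2.

5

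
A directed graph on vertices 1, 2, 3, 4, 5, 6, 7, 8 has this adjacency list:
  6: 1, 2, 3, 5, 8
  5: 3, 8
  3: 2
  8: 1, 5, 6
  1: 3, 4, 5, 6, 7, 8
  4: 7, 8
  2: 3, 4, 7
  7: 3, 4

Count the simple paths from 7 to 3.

7→3
7→4→8→1→3
7→4→8→1→5→3
7→4→8→1→6→2→3
7→4→8→1→6→3
7→4→8→1→6→5→3
7→4→8→5→3
7→4→8→6→1→3
7→4→8→6→1→5→3
7→4→8→6→2→3
7→4→8→6→3
7→4→8→6→5→3

12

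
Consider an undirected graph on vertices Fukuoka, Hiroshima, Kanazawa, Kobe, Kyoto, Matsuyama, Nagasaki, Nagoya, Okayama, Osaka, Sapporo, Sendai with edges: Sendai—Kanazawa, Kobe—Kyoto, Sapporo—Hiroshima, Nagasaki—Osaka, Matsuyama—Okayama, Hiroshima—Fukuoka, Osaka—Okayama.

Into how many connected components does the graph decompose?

From Fukuoka: component {Fukuoka, Hiroshima, Sapporo}.
From Kanazawa: component {Kanazawa, Sendai}.
From Kobe: component {Kobe, Kyoto}.
From Matsuyama: component {Matsuyama, Nagasaki, Okayama, Osaka}.
From Nagoya: component {Nagoya}.
That's 5 components.

5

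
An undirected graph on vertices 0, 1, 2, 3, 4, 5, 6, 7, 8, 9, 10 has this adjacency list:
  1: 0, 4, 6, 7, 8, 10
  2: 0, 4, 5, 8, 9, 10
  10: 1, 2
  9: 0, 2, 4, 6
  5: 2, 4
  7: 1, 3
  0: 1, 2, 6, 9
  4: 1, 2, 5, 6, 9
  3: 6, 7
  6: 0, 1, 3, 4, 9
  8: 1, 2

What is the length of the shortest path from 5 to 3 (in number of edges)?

Distance 0: 5.
Distance 1: 2, 4.
Distance 2: 0, 1, 6, 8, 9, 10.
Distance 3: 3, 7 — contains 3.

3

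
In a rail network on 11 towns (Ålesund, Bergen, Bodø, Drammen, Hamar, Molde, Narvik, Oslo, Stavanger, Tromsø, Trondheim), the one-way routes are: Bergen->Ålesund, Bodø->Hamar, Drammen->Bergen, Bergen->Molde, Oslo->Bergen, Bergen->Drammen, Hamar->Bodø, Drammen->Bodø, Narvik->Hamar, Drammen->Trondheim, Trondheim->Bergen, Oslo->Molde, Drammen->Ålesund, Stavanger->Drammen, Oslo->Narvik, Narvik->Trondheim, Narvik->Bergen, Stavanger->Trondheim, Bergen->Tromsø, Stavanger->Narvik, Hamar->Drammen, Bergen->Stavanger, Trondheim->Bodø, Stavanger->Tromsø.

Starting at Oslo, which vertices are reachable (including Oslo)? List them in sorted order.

Start at Oslo.
Its neighbours: Bergen, Molde, Narvik.
Then their neighbours: Ålesund, Drammen, Hamar, Stavanger, Tromsø, Trondheim.
Then next layer: Bodø.
Every vertex is now reached.

Ålesund, Bergen, Bodø, Drammen, Hamar, Molde, Narvik, Oslo, Stavanger, Tromsø, Trondheim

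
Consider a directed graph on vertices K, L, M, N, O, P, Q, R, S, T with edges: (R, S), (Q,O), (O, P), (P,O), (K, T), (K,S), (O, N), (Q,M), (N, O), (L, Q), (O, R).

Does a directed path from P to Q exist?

No

Explore from P.
Distance 1: reach O.
Distance 2: reach N, R.
Distance 3: reach S.
The search from P is exhausted; no directed path reaches Q.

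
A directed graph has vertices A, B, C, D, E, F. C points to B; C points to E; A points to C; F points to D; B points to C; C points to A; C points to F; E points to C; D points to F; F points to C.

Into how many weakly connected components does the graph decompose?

From A: component {A, B, C, D, E, F}.
That's 1 component.

1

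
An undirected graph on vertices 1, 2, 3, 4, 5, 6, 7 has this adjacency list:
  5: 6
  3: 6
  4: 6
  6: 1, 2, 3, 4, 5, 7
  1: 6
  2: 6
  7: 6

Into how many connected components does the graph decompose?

From 1: component {1, 2, 3, 4, 5, 6, 7}.
That's 1 component.

1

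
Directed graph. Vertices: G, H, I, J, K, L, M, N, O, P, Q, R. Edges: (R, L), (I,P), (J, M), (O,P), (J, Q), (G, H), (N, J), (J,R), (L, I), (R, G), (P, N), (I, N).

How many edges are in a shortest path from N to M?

Distance 0: N.
Distance 1: J.
Distance 2: M, Q, R — contains M.

2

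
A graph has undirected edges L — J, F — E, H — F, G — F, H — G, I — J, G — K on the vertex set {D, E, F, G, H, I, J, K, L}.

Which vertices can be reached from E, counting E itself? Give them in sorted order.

E, F, G, H, K

Start at E.
Its neighbours: F.
Then their neighbours: G, H.
Then next layer: K.
Nothing further is reachable.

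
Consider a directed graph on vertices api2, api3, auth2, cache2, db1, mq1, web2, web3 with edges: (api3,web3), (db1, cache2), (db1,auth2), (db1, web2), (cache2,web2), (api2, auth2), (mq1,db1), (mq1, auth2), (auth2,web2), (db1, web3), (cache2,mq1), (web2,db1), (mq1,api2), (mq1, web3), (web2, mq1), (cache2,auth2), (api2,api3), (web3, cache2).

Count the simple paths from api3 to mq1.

3

api3→web3→cache2→auth2→web2→mq1
api3→web3→cache2→mq1
api3→web3→cache2→web2→mq1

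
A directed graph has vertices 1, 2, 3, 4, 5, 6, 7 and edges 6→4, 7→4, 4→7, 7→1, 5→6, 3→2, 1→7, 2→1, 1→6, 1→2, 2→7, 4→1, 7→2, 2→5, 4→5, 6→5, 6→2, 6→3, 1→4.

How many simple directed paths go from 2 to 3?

8

2→1→4→5→6→3
2→1→6→3
2→1→7→4→5→6→3
2→5→6→3
2→7→1→4→5→6→3
2→7→1→6→3
2→7→4→1→6→3
2→7→4→5→6→3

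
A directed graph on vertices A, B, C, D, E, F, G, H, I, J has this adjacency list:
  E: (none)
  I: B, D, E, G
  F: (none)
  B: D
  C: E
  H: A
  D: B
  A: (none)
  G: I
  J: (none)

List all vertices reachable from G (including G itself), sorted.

B, D, E, G, I

Start at G.
Its neighbours: I.
Then their neighbours: B, D, E.
Nothing further is reachable.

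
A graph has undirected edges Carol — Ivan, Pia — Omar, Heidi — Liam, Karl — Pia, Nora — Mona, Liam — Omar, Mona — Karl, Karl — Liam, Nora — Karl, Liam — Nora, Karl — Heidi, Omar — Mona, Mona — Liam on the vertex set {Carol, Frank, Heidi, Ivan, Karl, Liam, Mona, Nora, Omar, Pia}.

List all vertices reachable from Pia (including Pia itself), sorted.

Start at Pia.
Its neighbours: Karl, Omar.
Then their neighbours: Heidi, Liam, Mona, Nora.
Nothing further is reachable.

Heidi, Karl, Liam, Mona, Nora, Omar, Pia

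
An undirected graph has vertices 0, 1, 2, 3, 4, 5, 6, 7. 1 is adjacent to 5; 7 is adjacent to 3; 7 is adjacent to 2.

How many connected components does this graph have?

5

From 0: component {0}.
From 1: component {1, 5}.
From 2: component {2, 3, 7}.
From 4: component {4}.
From 6: component {6}.
That's 5 components.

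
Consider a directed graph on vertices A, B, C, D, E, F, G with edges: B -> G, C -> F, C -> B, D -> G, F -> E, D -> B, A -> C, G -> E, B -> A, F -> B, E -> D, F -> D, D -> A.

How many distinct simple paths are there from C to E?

C→B→G→E
C→F→B→G→E
C→F→D→B→G→E
C→F→D→G→E
C→F→E

5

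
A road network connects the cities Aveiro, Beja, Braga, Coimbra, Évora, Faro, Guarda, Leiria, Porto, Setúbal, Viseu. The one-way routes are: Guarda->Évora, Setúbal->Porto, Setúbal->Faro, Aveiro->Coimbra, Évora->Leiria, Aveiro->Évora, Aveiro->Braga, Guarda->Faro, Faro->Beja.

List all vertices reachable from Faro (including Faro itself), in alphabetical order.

Start at Faro.
Its neighbours: Beja.
Nothing further is reachable.

Beja, Faro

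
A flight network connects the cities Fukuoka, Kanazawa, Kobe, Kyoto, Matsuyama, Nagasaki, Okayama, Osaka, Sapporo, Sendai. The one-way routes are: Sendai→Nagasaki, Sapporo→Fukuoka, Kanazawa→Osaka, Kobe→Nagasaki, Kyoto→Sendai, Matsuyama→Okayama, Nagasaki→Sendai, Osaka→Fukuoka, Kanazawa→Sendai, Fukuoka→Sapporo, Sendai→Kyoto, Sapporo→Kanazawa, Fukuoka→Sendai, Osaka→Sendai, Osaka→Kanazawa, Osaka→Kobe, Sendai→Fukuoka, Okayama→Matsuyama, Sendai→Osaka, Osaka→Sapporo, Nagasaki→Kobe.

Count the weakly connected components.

From Fukuoka: component {Fukuoka, Kanazawa, Kobe, Kyoto, Nagasaki, Osaka, Sapporo, Sendai}.
From Matsuyama: component {Matsuyama, Okayama}.
That's 2 components.

2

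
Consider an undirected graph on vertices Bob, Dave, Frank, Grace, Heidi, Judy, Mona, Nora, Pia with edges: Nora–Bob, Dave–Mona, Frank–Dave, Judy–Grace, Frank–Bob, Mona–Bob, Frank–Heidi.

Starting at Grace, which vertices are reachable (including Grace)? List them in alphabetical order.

Grace, Judy

Start at Grace.
Its neighbours: Judy.
Nothing further is reachable.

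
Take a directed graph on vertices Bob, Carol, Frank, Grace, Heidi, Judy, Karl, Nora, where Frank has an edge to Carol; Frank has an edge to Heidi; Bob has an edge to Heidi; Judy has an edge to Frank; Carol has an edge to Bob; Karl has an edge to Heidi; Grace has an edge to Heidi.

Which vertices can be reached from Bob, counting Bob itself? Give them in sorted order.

Start at Bob.
Its neighbours: Heidi.
Nothing further is reachable.

Bob, Heidi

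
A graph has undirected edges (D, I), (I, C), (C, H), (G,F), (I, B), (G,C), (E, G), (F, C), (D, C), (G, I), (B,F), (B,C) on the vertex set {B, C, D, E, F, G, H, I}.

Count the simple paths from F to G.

11

F–B–C–D–I–G
F–B–C–G
F–B–C–I–G
F–B–I–C–G
F–B–I–D–C–G
F–B–I–G
F–C–B–I–G
F–C–D–I–G
F–C–G
F–C–I–G
F–G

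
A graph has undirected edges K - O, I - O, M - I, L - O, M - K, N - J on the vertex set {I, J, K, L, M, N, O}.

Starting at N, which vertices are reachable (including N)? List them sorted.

J, N

Start at N.
Its neighbours: J.
Nothing further is reachable.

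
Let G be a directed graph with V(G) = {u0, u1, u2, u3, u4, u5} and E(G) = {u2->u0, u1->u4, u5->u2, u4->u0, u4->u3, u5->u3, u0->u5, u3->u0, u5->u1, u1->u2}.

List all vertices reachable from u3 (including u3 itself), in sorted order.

u0, u1, u2, u3, u4, u5

Start at u3.
Its neighbours: u0.
Then their neighbours: u5.
Then next layer: u1, u2.
Then next layer: u4.
Every vertex is now reached.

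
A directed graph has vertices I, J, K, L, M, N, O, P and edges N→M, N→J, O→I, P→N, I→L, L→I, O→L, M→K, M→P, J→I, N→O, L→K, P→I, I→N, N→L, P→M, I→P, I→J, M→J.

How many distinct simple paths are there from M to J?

M→J
M→P→I→J
M→P→I→N→J
M→P→N→J
M→P→N→L→I→J
M→P→N→O→I→J
M→P→N→O→L→I→J

7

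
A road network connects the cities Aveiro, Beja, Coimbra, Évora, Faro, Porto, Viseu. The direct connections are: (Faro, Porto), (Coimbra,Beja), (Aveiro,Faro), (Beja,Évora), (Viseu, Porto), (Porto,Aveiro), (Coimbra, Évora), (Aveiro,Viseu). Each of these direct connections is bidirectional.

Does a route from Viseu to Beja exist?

No

Explore from Viseu.
Distance 1: reach Aveiro, Porto.
Distance 2: reach Faro.
The search is exhausted without reaching Beja; it lies in a different component.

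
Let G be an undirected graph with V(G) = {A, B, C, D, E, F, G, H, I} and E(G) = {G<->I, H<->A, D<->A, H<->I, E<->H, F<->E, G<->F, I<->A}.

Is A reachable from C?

No

C has no edges, so nothing is reachable from it.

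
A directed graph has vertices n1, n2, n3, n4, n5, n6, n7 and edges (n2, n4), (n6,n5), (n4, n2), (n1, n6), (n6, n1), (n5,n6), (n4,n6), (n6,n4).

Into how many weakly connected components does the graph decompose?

3

From n1: component {n1, n2, n4, n5, n6}.
From n3: component {n3}.
From n7: component {n7}.
That's 3 components.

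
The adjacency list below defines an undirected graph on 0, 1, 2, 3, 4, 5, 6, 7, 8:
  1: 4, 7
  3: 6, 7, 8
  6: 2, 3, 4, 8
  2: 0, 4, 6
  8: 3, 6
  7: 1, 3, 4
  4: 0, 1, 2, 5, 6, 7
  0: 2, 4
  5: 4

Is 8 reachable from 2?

Yes

Explore from 2.
Distance 1: reach 0, 4, 6.
Distance 2: reach 1, 3, 5, 7, 8.
Found 8.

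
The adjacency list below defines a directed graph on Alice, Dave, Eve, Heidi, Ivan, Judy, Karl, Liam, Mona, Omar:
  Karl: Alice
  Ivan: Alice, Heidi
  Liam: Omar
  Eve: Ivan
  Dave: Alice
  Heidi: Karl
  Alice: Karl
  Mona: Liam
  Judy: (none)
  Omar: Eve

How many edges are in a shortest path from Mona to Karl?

Distance 0: Mona.
Distance 1: Liam.
Distance 2: Omar.
Distance 3: Eve.
Distance 4: Ivan.
Distance 5: Alice, Heidi.
Distance 6: Karl — contains Karl.

6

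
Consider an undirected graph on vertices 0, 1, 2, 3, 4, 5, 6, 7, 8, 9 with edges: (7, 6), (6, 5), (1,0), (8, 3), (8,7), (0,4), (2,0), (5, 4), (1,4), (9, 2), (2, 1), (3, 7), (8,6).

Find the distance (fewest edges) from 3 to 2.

Distance 0: 3.
Distance 1: 7, 8.
Distance 2: 6.
Distance 3: 5.
Distance 4: 4.
Distance 5: 0, 1.
Distance 6: 2 — contains 2.

6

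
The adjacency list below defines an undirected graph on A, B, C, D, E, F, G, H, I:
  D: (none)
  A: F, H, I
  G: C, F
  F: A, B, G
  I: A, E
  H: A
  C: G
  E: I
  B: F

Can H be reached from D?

D has no edges, so nothing is reachable from it.

No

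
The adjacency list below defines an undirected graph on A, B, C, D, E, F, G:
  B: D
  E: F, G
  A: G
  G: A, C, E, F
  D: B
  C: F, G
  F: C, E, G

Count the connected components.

From A: component {A, C, E, F, G}.
From B: component {B, D}.
That's 2 components.

2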